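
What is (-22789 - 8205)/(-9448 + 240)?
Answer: 15497/4604 ≈ 3.3660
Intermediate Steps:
(-22789 - 8205)/(-9448 + 240) = -30994/(-9208) = -30994*(-1/9208) = 15497/4604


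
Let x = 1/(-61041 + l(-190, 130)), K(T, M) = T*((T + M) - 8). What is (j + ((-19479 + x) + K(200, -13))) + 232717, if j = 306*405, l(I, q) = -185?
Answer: 22835338767/61226 ≈ 3.7297e+5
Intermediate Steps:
K(T, M) = T*(-8 + M + T) (K(T, M) = T*((M + T) - 8) = T*(-8 + M + T))
j = 123930
x = -1/61226 (x = 1/(-61041 - 185) = 1/(-61226) = -1/61226 ≈ -1.6333e-5)
(j + ((-19479 + x) + K(200, -13))) + 232717 = (123930 + ((-19479 - 1/61226) + 200*(-8 - 13 + 200))) + 232717 = (123930 + (-1192621255/61226 + 200*179)) + 232717 = (123930 + (-1192621255/61226 + 35800)) + 232717 = (123930 + 999269545/61226) + 232717 = 8587007725/61226 + 232717 = 22835338767/61226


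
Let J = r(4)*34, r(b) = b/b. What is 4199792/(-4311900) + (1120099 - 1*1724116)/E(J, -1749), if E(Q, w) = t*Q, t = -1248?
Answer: 202187944013/15246878400 ≈ 13.261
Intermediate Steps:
r(b) = 1
J = 34 (J = 1*34 = 34)
E(Q, w) = -1248*Q
4199792/(-4311900) + (1120099 - 1*1724116)/E(J, -1749) = 4199792/(-4311900) + (1120099 - 1*1724116)/((-1248*34)) = 4199792*(-1/4311900) + (1120099 - 1724116)/(-42432) = -1049948/1077975 - 604017*(-1/42432) = -1049948/1077975 + 201339/14144 = 202187944013/15246878400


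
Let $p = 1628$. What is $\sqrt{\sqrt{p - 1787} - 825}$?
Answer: $\sqrt{-825 + i \sqrt{159}} \approx 0.2195 + 28.724 i$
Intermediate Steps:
$\sqrt{\sqrt{p - 1787} - 825} = \sqrt{\sqrt{1628 - 1787} - 825} = \sqrt{\sqrt{-159} - 825} = \sqrt{i \sqrt{159} - 825} = \sqrt{-825 + i \sqrt{159}}$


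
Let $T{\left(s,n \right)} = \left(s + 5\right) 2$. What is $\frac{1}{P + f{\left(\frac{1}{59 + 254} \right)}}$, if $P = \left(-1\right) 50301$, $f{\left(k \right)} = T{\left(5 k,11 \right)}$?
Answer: $- \frac{313}{15741073} \approx -1.9884 \cdot 10^{-5}$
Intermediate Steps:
$T{\left(s,n \right)} = 10 + 2 s$ ($T{\left(s,n \right)} = \left(5 + s\right) 2 = 10 + 2 s$)
$f{\left(k \right)} = 10 + 10 k$ ($f{\left(k \right)} = 10 + 2 \cdot 5 k = 10 + 10 k$)
$P = -50301$
$\frac{1}{P + f{\left(\frac{1}{59 + 254} \right)}} = \frac{1}{-50301 + \left(10 + \frac{10}{59 + 254}\right)} = \frac{1}{-50301 + \left(10 + \frac{10}{313}\right)} = \frac{1}{-50301 + \frac{3140}{313}} = \frac{1}{- \frac{15741073}{313}} = - \frac{313}{15741073}$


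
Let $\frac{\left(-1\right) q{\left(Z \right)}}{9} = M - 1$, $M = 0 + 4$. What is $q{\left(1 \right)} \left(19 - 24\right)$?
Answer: $135$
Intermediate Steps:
$M = 4$
$q{\left(Z \right)} = -27$ ($q{\left(Z \right)} = - 9 \left(4 - 1\right) = \left(-9\right) 3 = -27$)
$q{\left(1 \right)} \left(19 - 24\right) = - 27 \left(19 - 24\right) = \left(-27\right) \left(-5\right) = 135$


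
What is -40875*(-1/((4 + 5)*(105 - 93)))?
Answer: 13625/36 ≈ 378.47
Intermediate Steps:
-40875*(-1/((4 + 5)*(105 - 93))) = -40875/(12*(-1*9)) = -40875/(12*(-9)) = -40875/(-108) = -40875*(-1/108) = 13625/36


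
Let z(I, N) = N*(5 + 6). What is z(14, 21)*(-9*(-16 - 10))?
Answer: 54054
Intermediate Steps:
z(I, N) = 11*N (z(I, N) = N*11 = 11*N)
z(14, 21)*(-9*(-16 - 10)) = (11*21)*(-9*(-16 - 10)) = 231*(-9*(-26)) = 231*234 = 54054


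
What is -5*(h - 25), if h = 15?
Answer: 50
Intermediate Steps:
-5*(h - 25) = -5*(15 - 25) = -5*(-10) = 50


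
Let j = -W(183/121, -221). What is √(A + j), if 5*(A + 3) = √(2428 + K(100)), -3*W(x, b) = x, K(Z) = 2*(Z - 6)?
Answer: √(-7550 + 1210*√654)/55 ≈ 2.7809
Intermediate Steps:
K(Z) = -12 + 2*Z (K(Z) = 2*(-6 + Z) = -12 + 2*Z)
W(x, b) = -x/3
j = 61/121 (j = -(-1)*183/121/3 = -(-1)*183*(1/121)/3 = -(-1)*183/(3*121) = -1*(-61/121) = 61/121 ≈ 0.50413)
A = -3 + 2*√654/5 (A = -3 + √(2428 + (-12 + 2*100))/5 = -3 + √(2428 + (-12 + 200))/5 = -3 + √(2428 + 188)/5 = -3 + √2616/5 = -3 + (2*√654)/5 = -3 + 2*√654/5 ≈ 7.2294)
√(A + j) = √((-3 + 2*√654/5) + 61/121) = √(-302/121 + 2*√654/5)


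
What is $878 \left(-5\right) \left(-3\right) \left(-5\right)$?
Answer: $-65850$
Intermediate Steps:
$878 \left(-5\right) \left(-3\right) \left(-5\right) = 878 \cdot 15 \left(-5\right) = 878 \left(-75\right) = -65850$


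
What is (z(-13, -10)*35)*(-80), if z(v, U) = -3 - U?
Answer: -19600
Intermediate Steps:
(z(-13, -10)*35)*(-80) = ((-3 - 1*(-10))*35)*(-80) = ((-3 + 10)*35)*(-80) = (7*35)*(-80) = 245*(-80) = -19600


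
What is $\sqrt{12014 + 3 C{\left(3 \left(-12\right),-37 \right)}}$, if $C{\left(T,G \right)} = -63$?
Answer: $5 \sqrt{473} \approx 108.74$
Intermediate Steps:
$\sqrt{12014 + 3 C{\left(3 \left(-12\right),-37 \right)}} = \sqrt{12014 + 3 \left(-63\right)} = \sqrt{12014 - 189} = \sqrt{11825} = 5 \sqrt{473}$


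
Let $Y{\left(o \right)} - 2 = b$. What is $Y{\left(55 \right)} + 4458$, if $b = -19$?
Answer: $4441$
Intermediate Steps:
$Y{\left(o \right)} = -17$ ($Y{\left(o \right)} = 2 - 19 = -17$)
$Y{\left(55 \right)} + 4458 = -17 + 4458 = 4441$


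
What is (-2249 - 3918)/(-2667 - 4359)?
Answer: 6167/7026 ≈ 0.87774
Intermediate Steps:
(-2249 - 3918)/(-2667 - 4359) = -6167/(-7026) = -6167*(-1/7026) = 6167/7026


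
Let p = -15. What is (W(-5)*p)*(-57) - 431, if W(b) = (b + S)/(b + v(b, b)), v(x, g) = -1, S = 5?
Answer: -431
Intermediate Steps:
W(b) = (5 + b)/(-1 + b) (W(b) = (b + 5)/(b - 1) = (5 + b)/(-1 + b))
(W(-5)*p)*(-57) - 431 = (((5 - 5)/(-1 - 5))*(-15))*(-57) - 431 = ((0/(-6))*(-15))*(-57) - 431 = (-1/6*0*(-15))*(-57) - 431 = (0*(-15))*(-57) - 431 = 0*(-57) - 431 = 0 - 431 = -431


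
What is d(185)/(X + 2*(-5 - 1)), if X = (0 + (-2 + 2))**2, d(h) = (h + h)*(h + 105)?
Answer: -26825/3 ≈ -8941.7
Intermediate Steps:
d(h) = 2*h*(105 + h) (d(h) = (2*h)*(105 + h) = 2*h*(105 + h))
X = 0 (X = (0 + 0)**2 = 0**2 = 0)
d(185)/(X + 2*(-5 - 1)) = (2*185*(105 + 185))/(0 + 2*(-5 - 1)) = (2*185*290)/(0 + 2*(-6)) = 107300/(0 - 12) = 107300/(-12) = -1/12*107300 = -26825/3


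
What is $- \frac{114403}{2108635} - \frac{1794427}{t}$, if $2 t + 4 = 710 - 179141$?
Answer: $\frac{1509433930997}{75250857245} \approx 20.059$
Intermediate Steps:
$t = - \frac{178435}{2}$ ($t = -2 + \frac{710 - 179141}{2} = -2 + \frac{1}{2} \left(-178431\right) = -2 - \frac{178431}{2} = - \frac{178435}{2} \approx -89218.0$)
$- \frac{114403}{2108635} - \frac{1794427}{t} = - \frac{114403}{2108635} - \frac{1794427}{- \frac{178435}{2}} = \left(-114403\right) \frac{1}{2108635} - - \frac{3588854}{178435} = - \frac{114403}{2108635} + \frac{3588854}{178435} = \frac{1509433930997}{75250857245}$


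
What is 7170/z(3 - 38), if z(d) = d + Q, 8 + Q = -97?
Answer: -717/14 ≈ -51.214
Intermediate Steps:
Q = -105 (Q = -8 - 97 = -105)
z(d) = -105 + d (z(d) = d - 105 = -105 + d)
7170/z(3 - 38) = 7170/(-105 + (3 - 38)) = 7170/(-105 - 35) = 7170/(-140) = 7170*(-1/140) = -717/14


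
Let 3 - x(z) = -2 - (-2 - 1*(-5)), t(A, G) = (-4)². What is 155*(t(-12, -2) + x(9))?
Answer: 3720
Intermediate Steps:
t(A, G) = 16
x(z) = 8 (x(z) = 3 - (-2 - (-2 - 1*(-5))) = 3 - (-2 - (-2 + 5)) = 3 - (-2 - 1*3) = 3 - (-2 - 3) = 3 - 1*(-5) = 3 + 5 = 8)
155*(t(-12, -2) + x(9)) = 155*(16 + 8) = 155*24 = 3720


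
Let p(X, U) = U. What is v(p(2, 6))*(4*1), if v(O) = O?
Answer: 24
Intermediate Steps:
v(p(2, 6))*(4*1) = 6*(4*1) = 6*4 = 24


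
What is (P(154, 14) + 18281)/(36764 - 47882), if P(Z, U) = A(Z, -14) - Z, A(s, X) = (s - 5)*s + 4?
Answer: -41077/11118 ≈ -3.6946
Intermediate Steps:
A(s, X) = 4 + s*(-5 + s) (A(s, X) = (-5 + s)*s + 4 = s*(-5 + s) + 4 = 4 + s*(-5 + s))
P(Z, U) = 4 + Z**2 - 6*Z (P(Z, U) = (4 + Z**2 - 5*Z) - Z = 4 + Z**2 - 6*Z)
(P(154, 14) + 18281)/(36764 - 47882) = ((4 + 154**2 - 6*154) + 18281)/(36764 - 47882) = ((4 + 23716 - 924) + 18281)/(-11118) = (22796 + 18281)*(-1/11118) = 41077*(-1/11118) = -41077/11118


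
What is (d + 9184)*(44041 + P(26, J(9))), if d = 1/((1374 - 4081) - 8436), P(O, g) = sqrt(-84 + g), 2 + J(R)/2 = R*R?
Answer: 4507037513751/11143 + 102337311*sqrt(74)/11143 ≈ 4.0455e+8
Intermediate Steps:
J(R) = -4 + 2*R**2 (J(R) = -4 + 2*(R*R) = -4 + 2*R**2)
d = -1/11143 (d = 1/(-2707 - 8436) = 1/(-11143) = -1/11143 ≈ -8.9742e-5)
(d + 9184)*(44041 + P(26, J(9))) = (-1/11143 + 9184)*(44041 + sqrt(-84 + (-4 + 2*9**2))) = 102337311*(44041 + sqrt(-84 + (-4 + 2*81)))/11143 = 102337311*(44041 + sqrt(-84 + (-4 + 162)))/11143 = 102337311*(44041 + sqrt(-84 + 158))/11143 = 102337311*(44041 + sqrt(74))/11143 = 4507037513751/11143 + 102337311*sqrt(74)/11143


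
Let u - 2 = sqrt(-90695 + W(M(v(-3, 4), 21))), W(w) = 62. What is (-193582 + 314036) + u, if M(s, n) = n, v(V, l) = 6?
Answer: 120456 + I*sqrt(90633) ≈ 1.2046e+5 + 301.05*I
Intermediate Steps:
u = 2 + I*sqrt(90633) (u = 2 + sqrt(-90695 + 62) = 2 + sqrt(-90633) = 2 + I*sqrt(90633) ≈ 2.0 + 301.05*I)
(-193582 + 314036) + u = (-193582 + 314036) + (2 + I*sqrt(90633)) = 120454 + (2 + I*sqrt(90633)) = 120456 + I*sqrt(90633)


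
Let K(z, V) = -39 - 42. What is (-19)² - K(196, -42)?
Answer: 442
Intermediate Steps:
K(z, V) = -81
(-19)² - K(196, -42) = (-19)² - 1*(-81) = 361 + 81 = 442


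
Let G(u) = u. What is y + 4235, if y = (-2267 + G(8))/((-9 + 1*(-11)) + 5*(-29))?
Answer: 233678/55 ≈ 4248.7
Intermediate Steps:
y = 753/55 (y = (-2267 + 8)/((-9 + 1*(-11)) + 5*(-29)) = -2259/((-9 - 11) - 145) = -2259/(-20 - 145) = -2259/(-165) = -2259*(-1/165) = 753/55 ≈ 13.691)
y + 4235 = 753/55 + 4235 = 233678/55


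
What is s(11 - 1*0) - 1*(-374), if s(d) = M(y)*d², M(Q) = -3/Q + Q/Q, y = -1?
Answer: 858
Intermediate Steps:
M(Q) = 1 - 3/Q (M(Q) = -3/Q + 1 = 1 - 3/Q)
s(d) = 4*d² (s(d) = ((-3 - 1)/(-1))*d² = (-1*(-4))*d² = 4*d²)
s(11 - 1*0) - 1*(-374) = 4*(11 - 1*0)² - 1*(-374) = 4*(11 + 0)² + 374 = 4*11² + 374 = 4*121 + 374 = 484 + 374 = 858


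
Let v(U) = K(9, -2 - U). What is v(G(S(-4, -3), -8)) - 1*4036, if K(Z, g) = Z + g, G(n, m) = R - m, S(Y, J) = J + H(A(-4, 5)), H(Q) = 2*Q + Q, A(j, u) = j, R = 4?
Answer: -4041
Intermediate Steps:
H(Q) = 3*Q
S(Y, J) = -12 + J (S(Y, J) = J + 3*(-4) = J - 12 = -12 + J)
G(n, m) = 4 - m
v(U) = 7 - U (v(U) = 9 + (-2 - U) = 7 - U)
v(G(S(-4, -3), -8)) - 1*4036 = (7 - (4 - 1*(-8))) - 1*4036 = (7 - (4 + 8)) - 4036 = (7 - 1*12) - 4036 = (7 - 12) - 4036 = -5 - 4036 = -4041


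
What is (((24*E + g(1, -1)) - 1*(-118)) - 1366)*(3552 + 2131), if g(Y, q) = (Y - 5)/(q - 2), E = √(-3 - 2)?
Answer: -21254420/3 + 136392*I*√5 ≈ -7.0848e+6 + 3.0498e+5*I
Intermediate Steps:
E = I*√5 (E = √(-5) = I*√5 ≈ 2.2361*I)
g(Y, q) = (-5 + Y)/(-2 + q)
(((24*E + g(1, -1)) - 1*(-118)) - 1366)*(3552 + 2131) = (((24*(I*√5) + (-5 + 1)/(-2 - 1)) - 1*(-118)) - 1366)*(3552 + 2131) = (((24*I*√5 - 4/(-3)) + 118) - 1366)*5683 = (((24*I*√5 - ⅓*(-4)) + 118) - 1366)*5683 = (((24*I*√5 + 4/3) + 118) - 1366)*5683 = (((4/3 + 24*I*√5) + 118) - 1366)*5683 = ((358/3 + 24*I*√5) - 1366)*5683 = (-3740/3 + 24*I*√5)*5683 = -21254420/3 + 136392*I*√5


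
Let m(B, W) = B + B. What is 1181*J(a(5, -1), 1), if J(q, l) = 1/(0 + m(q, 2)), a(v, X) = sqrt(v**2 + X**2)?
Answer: 1181*sqrt(26)/52 ≈ 115.81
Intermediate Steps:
m(B, W) = 2*B
a(v, X) = sqrt(X**2 + v**2)
J(q, l) = 1/(2*q) (J(q, l) = 1/(0 + 2*q) = 1/(2*q))
1181*J(a(5, -1), 1) = 1181*(1/(2*(sqrt((-1)**2 + 5**2)))) = 1181*(1/(2*(sqrt(1 + 25)))) = 1181*(1/(2*(sqrt(26)))) = 1181*((sqrt(26)/26)/2) = 1181*(sqrt(26)/52) = 1181*sqrt(26)/52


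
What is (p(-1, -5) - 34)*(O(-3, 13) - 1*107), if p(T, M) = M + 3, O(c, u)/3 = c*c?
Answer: 2880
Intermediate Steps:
O(c, u) = 3*c**2 (O(c, u) = 3*(c*c) = 3*c**2)
p(T, M) = 3 + M
(p(-1, -5) - 34)*(O(-3, 13) - 1*107) = ((3 - 5) - 34)*(3*(-3)**2 - 1*107) = (-2 - 34)*(3*9 - 107) = -36*(27 - 107) = -36*(-80) = 2880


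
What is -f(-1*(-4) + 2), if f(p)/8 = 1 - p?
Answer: 40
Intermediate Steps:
f(p) = 8 - 8*p (f(p) = 8*(1 - p) = 8 - 8*p)
-f(-1*(-4) + 2) = -(8 - 8*(-1*(-4) + 2)) = -(8 - 8*(4 + 2)) = -(8 - 8*6) = -(8 - 48) = -1*(-40) = 40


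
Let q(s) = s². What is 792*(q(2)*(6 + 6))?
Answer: 38016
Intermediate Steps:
792*(q(2)*(6 + 6)) = 792*(2²*(6 + 6)) = 792*(4*12) = 792*48 = 38016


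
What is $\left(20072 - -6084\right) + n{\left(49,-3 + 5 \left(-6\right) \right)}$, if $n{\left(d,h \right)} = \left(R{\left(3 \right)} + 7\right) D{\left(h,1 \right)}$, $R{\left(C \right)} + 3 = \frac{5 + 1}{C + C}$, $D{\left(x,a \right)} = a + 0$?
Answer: $26161$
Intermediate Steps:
$D{\left(x,a \right)} = a$
$R{\left(C \right)} = -3 + \frac{3}{C}$ ($R{\left(C \right)} = -3 + \frac{5 + 1}{C + C} = -3 + \frac{6}{2 C} = -3 + 6 \frac{1}{2 C} = -3 + \frac{3}{C}$)
$n{\left(d,h \right)} = 5$ ($n{\left(d,h \right)} = \left(\left(-3 + \frac{3}{3}\right) + 7\right) 1 = \left(\left(-3 + 3 \cdot \frac{1}{3}\right) + 7\right) 1 = \left(\left(-3 + 1\right) + 7\right) 1 = \left(-2 + 7\right) 1 = 5 \cdot 1 = 5$)
$\left(20072 - -6084\right) + n{\left(49,-3 + 5 \left(-6\right) \right)} = \left(20072 - -6084\right) + 5 = \left(20072 + 6084\right) + 5 = 26156 + 5 = 26161$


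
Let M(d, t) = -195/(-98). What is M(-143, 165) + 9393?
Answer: 920709/98 ≈ 9395.0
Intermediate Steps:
M(d, t) = 195/98 (M(d, t) = -195*(-1/98) = 195/98)
M(-143, 165) + 9393 = 195/98 + 9393 = 920709/98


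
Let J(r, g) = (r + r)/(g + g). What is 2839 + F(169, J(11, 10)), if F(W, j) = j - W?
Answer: 26711/10 ≈ 2671.1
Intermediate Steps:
J(r, g) = r/g (J(r, g) = (2*r)/((2*g)) = (2*r)*(1/(2*g)) = r/g)
2839 + F(169, J(11, 10)) = 2839 + (11/10 - 1*169) = 2839 + (11*(⅒) - 169) = 2839 + (11/10 - 169) = 2839 - 1679/10 = 26711/10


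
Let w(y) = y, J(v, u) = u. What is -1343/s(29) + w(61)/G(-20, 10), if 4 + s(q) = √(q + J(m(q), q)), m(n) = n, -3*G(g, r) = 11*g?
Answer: -587077/4620 - 1343*√58/42 ≈ -370.60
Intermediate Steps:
G(g, r) = -11*g/3
s(q) = -4 + √2*√q (s(q) = -4 + √(q + q) = -4 + √(2*q) = -4 + √2*√q)
-1343/s(29) + w(61)/G(-20, 10) = -1343/(-4 + √2*√29) + 61/((-11/3*(-20))) = -1343/(-4 + √58) + 61/(220/3) = -1343/(-4 + √58) + 61*(3/220) = -1343/(-4 + √58) + 183/220 = 183/220 - 1343/(-4 + √58)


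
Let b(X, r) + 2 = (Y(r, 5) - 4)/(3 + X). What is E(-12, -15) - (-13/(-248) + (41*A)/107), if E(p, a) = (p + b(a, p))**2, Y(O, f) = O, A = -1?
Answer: 38396977/238824 ≈ 160.78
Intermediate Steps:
b(X, r) = -2 + (-4 + r)/(3 + X) (b(X, r) = -2 + (r - 4)/(3 + X) = -2 + (-4 + r)/(3 + X))
E(p, a) = (p + (-10 + p - 2*a)/(3 + a))**2
E(-12, -15) - (-13/(-248) + (41*A)/107) = (-10 - 12 - 2*(-15) - 12*(3 - 15))**2/(3 - 15)**2 - (-13/(-248) + (41*(-1))/107) = (-10 - 12 + 30 - 12*(-12))**2/(-12)**2 - (-13*(-1/248) - 41*1/107) = (-10 - 12 + 30 + 144)**2/144 - (13/248 - 41/107) = (1/144)*152**2 - 1*(-8777/26536) = (1/144)*23104 + 8777/26536 = 1444/9 + 8777/26536 = 38396977/238824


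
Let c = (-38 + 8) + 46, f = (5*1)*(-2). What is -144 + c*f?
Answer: -304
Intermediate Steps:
f = -10 (f = 5*(-2) = -10)
c = 16 (c = -30 + 46 = 16)
-144 + c*f = -144 + 16*(-10) = -144 - 160 = -304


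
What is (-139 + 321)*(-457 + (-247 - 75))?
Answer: -141778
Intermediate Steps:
(-139 + 321)*(-457 + (-247 - 75)) = 182*(-457 - 322) = 182*(-779) = -141778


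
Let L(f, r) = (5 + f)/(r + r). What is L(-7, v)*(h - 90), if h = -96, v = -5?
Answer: -186/5 ≈ -37.200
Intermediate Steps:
L(f, r) = (5 + f)/(2*r) (L(f, r) = (5 + f)/((2*r)) = (5 + f)*(1/(2*r)) = (5 + f)/(2*r))
L(-7, v)*(h - 90) = ((1/2)*(5 - 7)/(-5))*(-96 - 90) = ((1/2)*(-1/5)*(-2))*(-186) = (1/5)*(-186) = -186/5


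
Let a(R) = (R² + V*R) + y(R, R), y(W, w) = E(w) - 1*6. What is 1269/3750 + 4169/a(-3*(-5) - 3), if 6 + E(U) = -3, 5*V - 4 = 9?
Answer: 26395073/1001250 ≈ 26.362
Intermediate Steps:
V = 13/5 (V = ⅘ + (⅕)*9 = ⅘ + 9/5 = 13/5 ≈ 2.6000)
E(U) = -9 (E(U) = -6 - 3 = -9)
y(W, w) = -15 (y(W, w) = -9 - 1*6 = -9 - 6 = -15)
a(R) = -15 + R² + 13*R/5 (a(R) = (R² + 13*R/5) - 15 = -15 + R² + 13*R/5)
1269/3750 + 4169/a(-3*(-5) - 3) = 1269/3750 + 4169/(-15 + (-3*(-5) - 3)² + 13*(-3*(-5) - 3)/5) = 1269*(1/3750) + 4169/(-15 + (15 - 3)² + 13*(15 - 3)/5) = 423/1250 + 4169/(-15 + 12² + (13/5)*12) = 423/1250 + 4169/(-15 + 144 + 156/5) = 423/1250 + 4169/(801/5) = 423/1250 + 4169*(5/801) = 423/1250 + 20845/801 = 26395073/1001250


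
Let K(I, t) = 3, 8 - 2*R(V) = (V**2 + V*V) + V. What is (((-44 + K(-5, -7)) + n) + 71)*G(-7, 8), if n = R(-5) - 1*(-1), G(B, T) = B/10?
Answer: -35/4 ≈ -8.7500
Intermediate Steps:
R(V) = 4 - V**2 - V/2 (R(V) = 4 - ((V**2 + V*V) + V)/2 = 4 - ((V**2 + V**2) + V)/2 = 4 - (2*V**2 + V)/2 = 4 - (V + 2*V**2)/2 = 4 + (-V**2 - V/2) = 4 - V**2 - V/2)
G(B, T) = B/10 (G(B, T) = B*(1/10) = B/10)
n = -35/2 (n = (4 - 1*(-5)**2 - 1/2*(-5)) - 1*(-1) = (4 - 1*25 + 5/2) + 1 = (4 - 25 + 5/2) + 1 = -37/2 + 1 = -35/2 ≈ -17.500)
(((-44 + K(-5, -7)) + n) + 71)*G(-7, 8) = (((-44 + 3) - 35/2) + 71)*((1/10)*(-7)) = ((-41 - 35/2) + 71)*(-7/10) = (-117/2 + 71)*(-7/10) = (25/2)*(-7/10) = -35/4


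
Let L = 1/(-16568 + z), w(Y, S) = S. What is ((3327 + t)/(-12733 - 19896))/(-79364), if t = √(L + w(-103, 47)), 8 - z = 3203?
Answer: 3327/2589567956 + √4589265045/25588815757214 ≈ 1.2874e-6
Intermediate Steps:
z = -3195 (z = 8 - 1*3203 = 8 - 3203 = -3195)
L = -1/19763 (L = 1/(-16568 - 3195) = 1/(-19763) = -1/19763 ≈ -5.0600e-5)
t = 2*√4589265045/19763 (t = √(-1/19763 + 47) = √(928860/19763) = 2*√4589265045/19763 ≈ 6.8557)
((3327 + t)/(-12733 - 19896))/(-79364) = ((3327 + 2*√4589265045/19763)/(-12733 - 19896))/(-79364) = ((3327 + 2*√4589265045/19763)/(-32629))*(-1/79364) = ((3327 + 2*√4589265045/19763)*(-1/32629))*(-1/79364) = (-3327/32629 - 2*√4589265045/644846927)*(-1/79364) = 3327/2589567956 + √4589265045/25588815757214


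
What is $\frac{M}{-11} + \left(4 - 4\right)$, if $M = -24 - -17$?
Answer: $\frac{7}{11} \approx 0.63636$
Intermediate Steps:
$M = -7$ ($M = -24 + 17 = -7$)
$\frac{M}{-11} + \left(4 - 4\right) = \frac{1}{-11} \left(-7\right) + \left(4 - 4\right) = \left(- \frac{1}{11}\right) \left(-7\right) + \left(4 - 4\right) = \frac{7}{11} + 0 = \frac{7}{11}$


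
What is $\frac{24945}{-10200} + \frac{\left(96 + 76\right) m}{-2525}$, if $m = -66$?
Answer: $\frac{704057}{343400} \approx 2.0503$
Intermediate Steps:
$\frac{24945}{-10200} + \frac{\left(96 + 76\right) m}{-2525} = \frac{24945}{-10200} + \frac{\left(96 + 76\right) \left(-66\right)}{-2525} = 24945 \left(- \frac{1}{10200}\right) + 172 \left(-66\right) \left(- \frac{1}{2525}\right) = - \frac{1663}{680} - - \frac{11352}{2525} = - \frac{1663}{680} + \frac{11352}{2525} = \frac{704057}{343400}$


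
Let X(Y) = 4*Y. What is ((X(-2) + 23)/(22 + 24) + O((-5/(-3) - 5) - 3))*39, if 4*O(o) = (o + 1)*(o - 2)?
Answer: 61555/138 ≈ 446.05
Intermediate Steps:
O(o) = (1 + o)*(-2 + o)/4 (O(o) = ((o + 1)*(o - 2))/4 = ((1 + o)*(-2 + o))/4 = (1 + o)*(-2 + o)/4)
((X(-2) + 23)/(22 + 24) + O((-5/(-3) - 5) - 3))*39 = ((4*(-2) + 23)/(22 + 24) + (-½ - ((-5/(-3) - 5) - 3)/4 + ((-5/(-3) - 5) - 3)²/4))*39 = ((-8 + 23)/46 + (-½ - ((-5*(-⅓) - 5) - 3)/4 + ((-5*(-⅓) - 5) - 3)²/4))*39 = (15*(1/46) + (-½ - ((5/3 - 5) - 3)/4 + ((5/3 - 5) - 3)²/4))*39 = (15/46 + (-½ - (-10/3 - 3)/4 + (-10/3 - 3)²/4))*39 = (15/46 + (-½ - ¼*(-19/3) + (-19/3)²/4))*39 = (15/46 + (-½ + 19/12 + (¼)*(361/9)))*39 = (15/46 + (-½ + 19/12 + 361/36))*39 = (15/46 + 100/9)*39 = (4735/414)*39 = 61555/138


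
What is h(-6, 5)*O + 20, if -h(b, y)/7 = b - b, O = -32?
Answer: 20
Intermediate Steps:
h(b, y) = 0 (h(b, y) = -7*(b - b) = -7*0 = 0)
h(-6, 5)*O + 20 = 0*(-32) + 20 = 0 + 20 = 20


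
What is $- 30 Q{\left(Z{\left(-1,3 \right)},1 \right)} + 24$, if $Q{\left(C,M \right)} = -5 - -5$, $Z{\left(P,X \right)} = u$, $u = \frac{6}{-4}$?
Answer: $24$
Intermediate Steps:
$u = - \frac{3}{2}$ ($u = 6 \left(- \frac{1}{4}\right) = - \frac{3}{2} \approx -1.5$)
$Z{\left(P,X \right)} = - \frac{3}{2}$
$Q{\left(C,M \right)} = 0$ ($Q{\left(C,M \right)} = -5 + 5 = 0$)
$- 30 Q{\left(Z{\left(-1,3 \right)},1 \right)} + 24 = \left(-30\right) 0 + 24 = 0 + 24 = 24$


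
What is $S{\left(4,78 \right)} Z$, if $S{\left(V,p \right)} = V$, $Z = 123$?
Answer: $492$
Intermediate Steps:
$S{\left(4,78 \right)} Z = 4 \cdot 123 = 492$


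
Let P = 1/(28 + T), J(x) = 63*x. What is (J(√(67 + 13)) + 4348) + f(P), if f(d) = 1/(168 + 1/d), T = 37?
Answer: 1013085/233 + 252*√5 ≈ 4911.5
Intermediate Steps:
P = 1/65 (P = 1/(28 + 37) = 1/65 ≈ 0.015385)
(J(√(67 + 13)) + 4348) + f(P) = (63*√(67 + 13) + 4348) + 1/(65*(1 + 168*(1/65))) = (63*√80 + 4348) + 1/(65*(1 + 168/65)) = (63*(4*√5) + 4348) + 1/(65*(233/65)) = (252*√5 + 4348) + (1/65)*(65/233) = (4348 + 252*√5) + 1/233 = 1013085/233 + 252*√5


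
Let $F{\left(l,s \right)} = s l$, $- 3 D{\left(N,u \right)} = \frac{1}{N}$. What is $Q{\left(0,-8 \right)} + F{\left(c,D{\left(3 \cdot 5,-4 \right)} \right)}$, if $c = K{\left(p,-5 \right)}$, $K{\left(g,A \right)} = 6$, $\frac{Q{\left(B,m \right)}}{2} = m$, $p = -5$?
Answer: $- \frac{242}{15} \approx -16.133$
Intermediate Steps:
$Q{\left(B,m \right)} = 2 m$
$c = 6$
$D{\left(N,u \right)} = - \frac{1}{3 N}$
$F{\left(l,s \right)} = l s$
$Q{\left(0,-8 \right)} + F{\left(c,D{\left(3 \cdot 5,-4 \right)} \right)} = 2 \left(-8\right) + 6 \left(- \frac{1}{3 \cdot 3 \cdot 5}\right) = -16 + 6 \left(- \frac{1}{3 \cdot 15}\right) = -16 + 6 \left(\left(- \frac{1}{3}\right) \frac{1}{15}\right) = -16 + 6 \left(- \frac{1}{45}\right) = -16 - \frac{2}{15} = - \frac{242}{15}$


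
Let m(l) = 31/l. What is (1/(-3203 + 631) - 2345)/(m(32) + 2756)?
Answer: -48250728/56727389 ≈ -0.85057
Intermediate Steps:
(1/(-3203 + 631) - 2345)/(m(32) + 2756) = (1/(-3203 + 631) - 2345)/(31/32 + 2756) = (1/(-2572) - 2345)/(31*(1/32) + 2756) = (-1/2572 - 2345)/(31/32 + 2756) = -6031341/(2572*88223/32) = -6031341/2572*32/88223 = -48250728/56727389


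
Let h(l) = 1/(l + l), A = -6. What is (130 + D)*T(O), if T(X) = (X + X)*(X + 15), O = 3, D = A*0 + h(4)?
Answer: 28107/2 ≈ 14054.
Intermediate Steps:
h(l) = 1/(2*l)
D = 1/8 (D = -6*0 + (1/2)/4 = 0 + (1/2)*(1/4) = 0 + 1/8 = 1/8 ≈ 0.12500)
T(X) = 2*X*(15 + X) (T(X) = (2*X)*(15 + X) = 2*X*(15 + X))
(130 + D)*T(O) = (130 + 1/8)*(2*3*(15 + 3)) = 1041*(2*3*18)/8 = (1041/8)*108 = 28107/2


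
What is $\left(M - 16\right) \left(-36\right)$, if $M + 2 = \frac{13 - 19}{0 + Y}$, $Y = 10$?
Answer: $\frac{3348}{5} \approx 669.6$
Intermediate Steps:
$M = - \frac{13}{5}$ ($M = -2 + \frac{13 - 19}{0 + 10} = -2 - \frac{6}{10} = -2 - \frac{3}{5} = - \frac{13}{5} \approx -2.6$)
$\left(M - 16\right) \left(-36\right) = \left(- \frac{13}{5} - 16\right) \left(-36\right) = \left(- \frac{93}{5}\right) \left(-36\right) = \frac{3348}{5}$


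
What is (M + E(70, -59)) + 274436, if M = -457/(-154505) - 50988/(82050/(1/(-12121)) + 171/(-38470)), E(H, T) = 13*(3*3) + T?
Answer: 77267227152689958384277/281489673018932755 ≈ 2.7449e+5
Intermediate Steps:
E(H, T) = 117 + T (E(H, T) = 13*9 + T = 117 + T)
M = 847031030733307/281489673018932755 (M = -457*(-1/154505) - 50988/(82050/(-1/12121) + 171*(-1/38470)) = 457/154505 - 50988/(82050*(-12121) - 171/38470) = 457/154505 - 50988/(-994528050 - 171/38470) = 457/154505 - 50988/(-38259494083671/38470) = 457/154505 - 50988*(-38470/38259494083671) = 457/154505 + 93405160/1821880670651 = 847031030733307/281489673018932755 ≈ 0.0030091)
(M + E(70, -59)) + 274436 = (847031030733307/281489673018932755 + (117 - 59)) + 274436 = (847031030733307/281489673018932755 + 58) + 274436 = 16327248066128833097/281489673018932755 + 274436 = 77267227152689958384277/281489673018932755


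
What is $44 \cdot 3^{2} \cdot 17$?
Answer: $6732$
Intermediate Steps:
$44 \cdot 3^{2} \cdot 17 = 44 \cdot 9 \cdot 17 = 396 \cdot 17 = 6732$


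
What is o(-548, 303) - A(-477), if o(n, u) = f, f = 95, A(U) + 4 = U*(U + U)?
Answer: -454959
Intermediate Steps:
A(U) = -4 + 2*U² (A(U) = -4 + U*(U + U) = -4 + U*(2*U) = -4 + 2*U²)
o(n, u) = 95
o(-548, 303) - A(-477) = 95 - (-4 + 2*(-477)²) = 95 - (-4 + 2*227529) = 95 - (-4 + 455058) = 95 - 1*455054 = 95 - 455054 = -454959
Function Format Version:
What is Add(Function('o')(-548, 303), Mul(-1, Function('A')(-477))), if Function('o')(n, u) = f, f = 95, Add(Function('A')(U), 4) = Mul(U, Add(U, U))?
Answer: -454959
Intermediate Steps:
Function('A')(U) = Add(-4, Mul(2, Pow(U, 2))) (Function('A')(U) = Add(-4, Mul(U, Add(U, U))) = Add(-4, Mul(U, Mul(2, U))) = Add(-4, Mul(2, Pow(U, 2))))
Function('o')(n, u) = 95
Add(Function('o')(-548, 303), Mul(-1, Function('A')(-477))) = Add(95, Mul(-1, Add(-4, Mul(2, Pow(-477, 2))))) = Add(95, Mul(-1, Add(-4, Mul(2, 227529)))) = Add(95, Mul(-1, Add(-4, 455058))) = Add(95, Mul(-1, 455054)) = Add(95, -455054) = -454959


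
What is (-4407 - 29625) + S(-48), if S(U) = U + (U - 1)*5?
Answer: -34325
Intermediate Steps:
S(U) = -5 + 6*U (S(U) = U + (-1 + U)*5 = U + (-5 + 5*U) = -5 + 6*U)
(-4407 - 29625) + S(-48) = (-4407 - 29625) + (-5 + 6*(-48)) = -34032 + (-5 - 288) = -34032 - 293 = -34325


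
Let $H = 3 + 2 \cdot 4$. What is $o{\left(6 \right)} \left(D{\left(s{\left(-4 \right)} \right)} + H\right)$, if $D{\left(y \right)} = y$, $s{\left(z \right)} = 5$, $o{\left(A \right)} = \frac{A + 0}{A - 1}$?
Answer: $\frac{96}{5} \approx 19.2$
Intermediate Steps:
$o{\left(A \right)} = \frac{A}{-1 + A}$
$H = 11$ ($H = 3 + 8 = 11$)
$o{\left(6 \right)} \left(D{\left(s{\left(-4 \right)} \right)} + H\right) = \frac{6}{-1 + 6} \left(5 + 11\right) = \frac{6}{5} \cdot 16 = \frac{96}{5}$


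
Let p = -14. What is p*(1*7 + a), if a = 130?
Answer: -1918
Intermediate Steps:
p*(1*7 + a) = -14*(1*7 + 130) = -14*(7 + 130) = -14*137 = -1918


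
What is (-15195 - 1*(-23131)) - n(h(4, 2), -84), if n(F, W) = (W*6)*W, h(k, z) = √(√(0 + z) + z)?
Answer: -34400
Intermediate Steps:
h(k, z) = √(z + √z) (h(k, z) = √(√z + z) = √(z + √z))
n(F, W) = 6*W² (n(F, W) = (6*W)*W = 6*W²)
(-15195 - 1*(-23131)) - n(h(4, 2), -84) = (-15195 - 1*(-23131)) - 6*(-84)² = (-15195 + 23131) - 6*7056 = 7936 - 1*42336 = 7936 - 42336 = -34400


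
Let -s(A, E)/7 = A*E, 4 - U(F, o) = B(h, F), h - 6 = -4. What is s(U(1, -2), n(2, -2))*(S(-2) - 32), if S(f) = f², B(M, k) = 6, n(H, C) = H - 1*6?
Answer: 1568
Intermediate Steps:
h = 2 (h = 6 - 4 = 2)
n(H, C) = -6 + H (n(H, C) = H - 6 = -6 + H)
U(F, o) = -2 (U(F, o) = 4 - 1*6 = 4 - 6 = -2)
s(A, E) = -7*A*E
s(U(1, -2), n(2, -2))*(S(-2) - 32) = (-7*(-2)*(-6 + 2))*((-2)² - 32) = (-7*(-2)*(-4))*(4 - 32) = -56*(-28) = 1568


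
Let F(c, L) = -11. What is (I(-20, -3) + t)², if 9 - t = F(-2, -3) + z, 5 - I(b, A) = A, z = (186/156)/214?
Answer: 24261489121/30958096 ≈ 783.69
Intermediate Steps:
z = 31/5564 (z = (186*(1/156))*(1/214) = (31/26)*(1/214) = 31/5564 ≈ 0.0055715)
I(b, A) = 5 - A
t = 111249/5564 (t = 9 - (-11 + 31/5564) = 9 - 1*(-61173/5564) = 9 + 61173/5564 = 111249/5564 ≈ 19.994)
(I(-20, -3) + t)² = ((5 - 1*(-3)) + 111249/5564)² = ((5 + 3) + 111249/5564)² = (8 + 111249/5564)² = (155761/5564)² = 24261489121/30958096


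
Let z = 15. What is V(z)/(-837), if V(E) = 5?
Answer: -5/837 ≈ -0.0059737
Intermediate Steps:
V(z)/(-837) = 5/(-837) = 5*(-1/837) = -5/837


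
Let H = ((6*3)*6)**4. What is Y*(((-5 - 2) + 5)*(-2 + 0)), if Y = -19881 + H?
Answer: 544116060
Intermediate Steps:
H = 136048896 (H = (18*6)**4 = 108**4 = 136048896)
Y = 136029015 (Y = -19881 + 136048896 = 136029015)
Y*(((-5 - 2) + 5)*(-2 + 0)) = 136029015*(((-5 - 2) + 5)*(-2 + 0)) = 136029015*((-7 + 5)*(-2)) = 136029015*(-2*(-2)) = 136029015*4 = 544116060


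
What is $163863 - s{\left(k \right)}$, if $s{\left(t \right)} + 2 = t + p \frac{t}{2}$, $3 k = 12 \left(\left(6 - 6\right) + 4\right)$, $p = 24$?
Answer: $163657$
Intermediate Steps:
$k = 16$ ($k = \frac{12 \left(\left(6 - 6\right) + 4\right)}{3} = \frac{12 \left(0 + 4\right)}{3} = \frac{12 \cdot 4}{3} = \frac{1}{3} \cdot 48 = 16$)
$s{\left(t \right)} = -2 + 13 t$ ($s{\left(t \right)} = -2 + \left(t + 24 \frac{t}{2}\right) = -2 + \left(t + 12 t\right) = -2 + 13 t$)
$163863 - s{\left(k \right)} = 163863 - \left(-2 + 13 \cdot 16\right) = 163863 - \left(-2 + 208\right) = 163863 - 206 = 163657$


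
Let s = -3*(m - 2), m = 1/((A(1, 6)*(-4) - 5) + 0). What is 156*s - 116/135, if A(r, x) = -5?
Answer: 122032/135 ≈ 903.94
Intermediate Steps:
m = 1/15 (m = 1/((-5*(-4) - 5) + 0) = 1/((20 - 5) + 0) = 1/(15 + 0) = 1/15 ≈ 0.066667)
s = 29/5 (s = -3*(1/15 - 2) = -3*(-29/15) = 29/5 ≈ 5.8000)
156*s - 116/135 = 156*(29/5) - 116/135 = 4524/5 - 116*1/135 = 4524/5 - 116/135 = 122032/135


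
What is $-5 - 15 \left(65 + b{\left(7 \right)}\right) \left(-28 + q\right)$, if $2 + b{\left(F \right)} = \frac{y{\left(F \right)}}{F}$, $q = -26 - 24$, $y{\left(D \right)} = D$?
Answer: $74875$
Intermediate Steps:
$q = -50$
$b{\left(F \right)} = -1$ ($b{\left(F \right)} = -2 + \frac{F}{F} = -2 + 1 = -1$)
$-5 - 15 \left(65 + b{\left(7 \right)}\right) \left(-28 + q\right) = -5 - 15 \left(65 - 1\right) \left(-28 - 50\right) = -5 - 15 \cdot 64 \left(-78\right) = -5 - -74880 = -5 + 74880 = 74875$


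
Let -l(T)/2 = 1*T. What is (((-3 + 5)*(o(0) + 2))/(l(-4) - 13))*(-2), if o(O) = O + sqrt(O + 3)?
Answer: 8/5 + 4*sqrt(3)/5 ≈ 2.9856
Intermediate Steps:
l(T) = -2*T
o(O) = O + sqrt(3 + O)
(((-3 + 5)*(o(0) + 2))/(l(-4) - 13))*(-2) = (((-3 + 5)*((0 + sqrt(3 + 0)) + 2))/(-2*(-4) - 13))*(-2) = ((2*((0 + sqrt(3)) + 2))/(8 - 13))*(-2) = ((2*(sqrt(3) + 2))/(-5))*(-2) = ((2*(2 + sqrt(3)))*(-1/5))*(-2) = ((4 + 2*sqrt(3))*(-1/5))*(-2) = (-4/5 - 2*sqrt(3)/5)*(-2) = 8/5 + 4*sqrt(3)/5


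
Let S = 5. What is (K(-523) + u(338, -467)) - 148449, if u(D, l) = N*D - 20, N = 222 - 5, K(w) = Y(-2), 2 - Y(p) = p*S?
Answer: -75111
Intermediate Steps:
Y(p) = 2 - 5*p (Y(p) = 2 - p*5 = 2 - 5*p)
K(w) = 12 (K(w) = 2 - 5*(-2) = 2 + 10 = 12)
N = 217
u(D, l) = -20 + 217*D (u(D, l) = 217*D - 20 = -20 + 217*D)
(K(-523) + u(338, -467)) - 148449 = (12 + (-20 + 217*338)) - 148449 = (12 + (-20 + 73346)) - 148449 = (12 + 73326) - 148449 = 73338 - 148449 = -75111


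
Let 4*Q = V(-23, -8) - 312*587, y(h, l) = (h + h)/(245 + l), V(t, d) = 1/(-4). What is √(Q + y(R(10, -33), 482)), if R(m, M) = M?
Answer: I*√387188956945/2908 ≈ 213.98*I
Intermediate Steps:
V(t, d) = -¼
y(h, l) = 2*h/(245 + l) (y(h, l) = (2*h)/(245 + l) = 2*h/(245 + l))
Q = -732577/16 (Q = (-¼ - 312*587)/4 = (-¼ - 183144)/4 = (¼)*(-732577/4) = -732577/16 ≈ -45786.)
√(Q + y(R(10, -33), 482)) = √(-732577/16 + 2*(-33)/(245 + 482)) = √(-732577/16 + 2*(-33)/727) = √(-732577/16 + 2*(-33)*(1/727)) = √(-732577/16 - 66/727) = √(-532584535/11632) = I*√387188956945/2908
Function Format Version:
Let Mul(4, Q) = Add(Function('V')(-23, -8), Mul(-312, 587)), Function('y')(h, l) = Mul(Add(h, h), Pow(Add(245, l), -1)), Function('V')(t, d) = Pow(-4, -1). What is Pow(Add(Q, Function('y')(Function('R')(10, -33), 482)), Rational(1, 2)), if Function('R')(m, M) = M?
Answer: Mul(Rational(1, 2908), I, Pow(387188956945, Rational(1, 2))) ≈ Mul(213.98, I)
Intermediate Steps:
Function('V')(t, d) = Rational(-1, 4)
Function('y')(h, l) = Mul(2, h, Pow(Add(245, l), -1)) (Function('y')(h, l) = Mul(Mul(2, h), Pow(Add(245, l), -1)) = Mul(2, h, Pow(Add(245, l), -1)))
Q = Rational(-732577, 16) (Q = Mul(Rational(1, 4), Add(Rational(-1, 4), Mul(-312, 587))) = Mul(Rational(1, 4), Add(Rational(-1, 4), -183144)) = Mul(Rational(1, 4), Rational(-732577, 4)) = Rational(-732577, 16) ≈ -45786.)
Pow(Add(Q, Function('y')(Function('R')(10, -33), 482)), Rational(1, 2)) = Pow(Add(Rational(-732577, 16), Mul(2, -33, Pow(Add(245, 482), -1))), Rational(1, 2)) = Pow(Add(Rational(-732577, 16), Mul(2, -33, Pow(727, -1))), Rational(1, 2)) = Pow(Add(Rational(-732577, 16), Mul(2, -33, Rational(1, 727))), Rational(1, 2)) = Pow(Add(Rational(-732577, 16), Rational(-66, 727)), Rational(1, 2)) = Pow(Rational(-532584535, 11632), Rational(1, 2)) = Mul(Rational(1, 2908), I, Pow(387188956945, Rational(1, 2)))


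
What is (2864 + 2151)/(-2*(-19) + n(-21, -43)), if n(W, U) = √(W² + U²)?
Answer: -95285/423 + 5015*√2290/846 ≈ 58.413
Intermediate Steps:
n(W, U) = √(U² + W²)
(2864 + 2151)/(-2*(-19) + n(-21, -43)) = (2864 + 2151)/(-2*(-19) + √((-43)² + (-21)²)) = 5015/(38 + √(1849 + 441)) = 5015/(38 + √2290)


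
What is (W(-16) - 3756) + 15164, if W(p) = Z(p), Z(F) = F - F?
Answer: 11408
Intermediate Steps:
Z(F) = 0
W(p) = 0
(W(-16) - 3756) + 15164 = (0 - 3756) + 15164 = -3756 + 15164 = 11408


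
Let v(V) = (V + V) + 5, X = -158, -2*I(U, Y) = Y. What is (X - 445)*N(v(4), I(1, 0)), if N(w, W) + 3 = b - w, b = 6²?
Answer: -12060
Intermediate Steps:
I(U, Y) = -Y/2
b = 36
v(V) = 5 + 2*V (v(V) = 2*V + 5 = 5 + 2*V)
N(w, W) = 33 - w (N(w, W) = -3 + (36 - w) = 33 - w)
(X - 445)*N(v(4), I(1, 0)) = (-158 - 445)*(33 - (5 + 2*4)) = -603*(33 - (5 + 8)) = -603*(33 - 1*13) = -603*(33 - 13) = -603*20 = -12060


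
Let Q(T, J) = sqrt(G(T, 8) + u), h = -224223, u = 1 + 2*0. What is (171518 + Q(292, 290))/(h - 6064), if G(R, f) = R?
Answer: -171518/230287 - sqrt(293)/230287 ≈ -0.74487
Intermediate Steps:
u = 1 (u = 1 + 0 = 1)
Q(T, J) = sqrt(1 + T) (Q(T, J) = sqrt(T + 1) = sqrt(1 + T))
(171518 + Q(292, 290))/(h - 6064) = (171518 + sqrt(1 + 292))/(-224223 - 6064) = (171518 + sqrt(293))/(-230287) = (171518 + sqrt(293))*(-1/230287) = -171518/230287 - sqrt(293)/230287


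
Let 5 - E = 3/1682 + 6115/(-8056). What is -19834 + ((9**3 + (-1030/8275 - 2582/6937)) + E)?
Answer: -1485636591667516487/77783081775560 ≈ -19100.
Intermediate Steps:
E = 39006111/6775096 (E = 5 - (3/1682 + 6115/(-8056)) = 5 - (3*(1/1682) + 6115*(-1/8056)) = 5 - (3/1682 - 6115/8056) = 5 - 1*(-5130631/6775096) = 5 + 5130631/6775096 = 39006111/6775096 ≈ 5.7573)
-19834 + ((9**3 + (-1030/8275 - 2582/6937)) + E) = -19834 + ((9**3 + (-1030/8275 - 2582/6937)) + 39006111/6775096) = -19834 + ((729 + (-1030*1/8275 - 2582*1/6937)) + 39006111/6775096) = -19834 + ((729 + (-206/1655 - 2582/6937)) + 39006111/6775096) = -19834 + ((729 - 5702232/11480735) + 39006111/6775096) = -19834 + (8363753583/11480735 + 39006111/6775096) = -19834 + 57113052268940553/77783081775560 = -1485636591667516487/77783081775560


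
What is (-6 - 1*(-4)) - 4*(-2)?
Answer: 6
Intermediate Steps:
(-6 - 1*(-4)) - 4*(-2) = (-6 + 4) + 8 = -2 + 8 = 6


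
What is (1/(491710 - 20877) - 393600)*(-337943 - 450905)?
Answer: 146189207862353552/470833 ≈ 3.1049e+11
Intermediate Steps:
(1/(491710 - 20877) - 393600)*(-337943 - 450905) = (1/470833 - 393600)*(-788848) = -185319868799/470833*(-788848) = 146189207862353552/470833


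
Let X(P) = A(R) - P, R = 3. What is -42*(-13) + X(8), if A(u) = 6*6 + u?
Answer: 577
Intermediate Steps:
A(u) = 36 + u
X(P) = 39 - P (X(P) = (36 + 3) - P = 39 - P)
-42*(-13) + X(8) = -42*(-13) + (39 - 1*8) = 546 + (39 - 8) = 546 + 31 = 577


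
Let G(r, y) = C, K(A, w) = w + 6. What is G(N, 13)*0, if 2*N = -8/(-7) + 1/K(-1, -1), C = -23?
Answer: 0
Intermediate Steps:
K(A, w) = 6 + w
N = 47/70 (N = (-8/(-7) + 1/(6 - 1))/2 = (-8*(-1/7) + 1/5)/2 = (8/7 + 1*(1/5))/2 = (8/7 + 1/5)/2 = (1/2)*(47/35) = 47/70 ≈ 0.67143)
G(r, y) = -23
G(N, 13)*0 = -23*0 = 0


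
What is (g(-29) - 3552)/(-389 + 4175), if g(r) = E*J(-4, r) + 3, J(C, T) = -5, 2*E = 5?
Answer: -7123/7572 ≈ -0.94070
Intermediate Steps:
E = 5/2 (E = (1/2)*5 = 5/2 ≈ 2.5000)
g(r) = -19/2 (g(r) = (5/2)*(-5) + 3 = -25/2 + 3 = -19/2)
(g(-29) - 3552)/(-389 + 4175) = (-19/2 - 3552)/(-389 + 4175) = -7123/2/3786 = -7123/2*1/3786 = -7123/7572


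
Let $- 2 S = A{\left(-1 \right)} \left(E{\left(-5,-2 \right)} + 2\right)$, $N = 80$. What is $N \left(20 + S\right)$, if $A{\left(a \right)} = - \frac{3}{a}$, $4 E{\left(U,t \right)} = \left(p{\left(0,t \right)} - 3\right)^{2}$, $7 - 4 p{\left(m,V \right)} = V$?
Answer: $\frac{10745}{8} \approx 1343.1$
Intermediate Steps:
$p{\left(m,V \right)} = \frac{7}{4} - \frac{V}{4}$
$E{\left(U,t \right)} = \frac{\left(- \frac{5}{4} - \frac{t}{4}\right)^{2}}{4}$ ($E{\left(U,t \right)} = \frac{\left(\left(\frac{7}{4} - \frac{t}{4}\right) - 3\right)^{2}}{4} = \frac{\left(- \frac{5}{4} - \frac{t}{4}\right)^{2}}{4}$)
$S = - \frac{411}{128}$ ($S = - \frac{- \frac{3}{-1} \left(\frac{\left(5 - 2\right)^{2}}{64} + 2\right)}{2} = - \frac{\left(-3\right) \left(-1\right) \left(\frac{3^{2}}{64} + 2\right)}{2} = - \frac{3 \left(\frac{1}{64} \cdot 9 + 2\right)}{2} = - \frac{3 \left(\frac{9}{64} + 2\right)}{2} = - \frac{3 \cdot \frac{137}{64}}{2} = \left(- \frac{1}{2}\right) \frac{411}{64} = - \frac{411}{128} \approx -3.2109$)
$N \left(20 + S\right) = 80 \left(20 - \frac{411}{128}\right) = 80 \cdot \frac{2149}{128} = \frac{10745}{8}$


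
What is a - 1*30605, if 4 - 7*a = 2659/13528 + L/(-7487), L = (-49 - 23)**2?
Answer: -3099735931171/101284136 ≈ -30604.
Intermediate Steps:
L = 5184 (L = (-72)**2 = 5184)
a = 65051109/101284136 (a = 4/7 - (2659/13528 + 5184/(-7487))/7 = 4/7 - (2659*(1/13528) + 5184*(-1/7487))/7 = 4/7 - (2659/13528 - 5184/7487)/7 = 4/7 - 1/7*(-50221219/101284136) = 4/7 + 50221219/708988952 = 65051109/101284136 ≈ 0.64226)
a - 1*30605 = 65051109/101284136 - 1*30605 = 65051109/101284136 - 30605 = -3099735931171/101284136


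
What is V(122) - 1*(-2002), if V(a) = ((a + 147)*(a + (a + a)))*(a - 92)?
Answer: 2955622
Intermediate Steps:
V(a) = 3*a*(-92 + a)*(147 + a) (V(a) = ((147 + a)*(a + 2*a))*(-92 + a) = ((147 + a)*(3*a))*(-92 + a) = (3*a*(147 + a))*(-92 + a) = 3*a*(-92 + a)*(147 + a))
V(122) - 1*(-2002) = 3*122*(-13524 + 122² + 55*122) - 1*(-2002) = 3*122*(-13524 + 14884 + 6710) + 2002 = 3*122*8070 + 2002 = 2953620 + 2002 = 2955622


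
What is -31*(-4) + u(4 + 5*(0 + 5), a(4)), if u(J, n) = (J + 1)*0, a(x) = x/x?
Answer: 124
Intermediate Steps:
a(x) = 1
u(J, n) = 0 (u(J, n) = (1 + J)*0 = 0)
-31*(-4) + u(4 + 5*(0 + 5), a(4)) = -31*(-4) + 0 = 124 + 0 = 124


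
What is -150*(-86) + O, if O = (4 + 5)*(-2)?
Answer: 12882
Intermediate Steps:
O = -18 (O = 9*(-2) = -18)
-150*(-86) + O = -150*(-86) - 18 = 12900 - 18 = 12882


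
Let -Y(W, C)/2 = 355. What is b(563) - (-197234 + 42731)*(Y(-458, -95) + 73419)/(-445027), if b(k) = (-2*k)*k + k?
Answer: -293102734752/445027 ≈ -6.5862e+5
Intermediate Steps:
Y(W, C) = -710 (Y(W, C) = -2*355 = -710)
b(k) = k - 2*k² (b(k) = -2*k² + k = k - 2*k²)
b(563) - (-197234 + 42731)*(Y(-458, -95) + 73419)/(-445027) = 563*(1 - 2*563) - (-197234 + 42731)*(-710 + 73419)/(-445027) = 563*(1 - 1126) - (-154503*72709)*(-1)/445027 = 563*(-1125) - (-11233758627)*(-1)/445027 = -633375 - 1*11233758627/445027 = -633375 - 11233758627/445027 = -293102734752/445027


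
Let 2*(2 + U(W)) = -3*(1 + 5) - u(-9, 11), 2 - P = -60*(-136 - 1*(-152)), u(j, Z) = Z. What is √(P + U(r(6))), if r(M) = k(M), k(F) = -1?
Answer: √3782/2 ≈ 30.749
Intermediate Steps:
r(M) = -1
P = 962 (P = 2 - (-60)*(-136 - 1*(-152)) = 2 - (-60)*(-136 + 152) = 2 - (-60)*16 = 2 - 1*(-960) = 2 + 960 = 962)
U(W) = -33/2 (U(W) = -2 + (-3*(1 + 5) - 1*11)/2 = -2 + (-3*6 - 11)/2 = -2 + (-18 - 11)/2 = -2 + (½)*(-29) = -2 - 29/2 = -33/2)
√(P + U(r(6))) = √(962 - 33/2) = √(1891/2) = √3782/2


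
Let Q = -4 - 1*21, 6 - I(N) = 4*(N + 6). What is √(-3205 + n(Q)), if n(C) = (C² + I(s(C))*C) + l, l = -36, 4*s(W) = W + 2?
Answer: I*√2741 ≈ 52.355*I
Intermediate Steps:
s(W) = ½ + W/4 (s(W) = (W + 2)/4 = (2 + W)/4 = ½ + W/4)
I(N) = -18 - 4*N (I(N) = 6 - 4*(N + 6) = 6 - 4*(6 + N) = 6 - (24 + 4*N) = 6 + (-24 - 4*N) = -18 - 4*N)
Q = -25 (Q = -4 - 21 = -25)
n(C) = -36 + C² + C*(-20 - C) (n(C) = (C² + (-18 - 4*(½ + C/4))*C) - 36 = (C² + (-18 + (-2 - C))*C) - 36 = (C² + (-20 - C)*C) - 36 = (C² + C*(-20 - C)) - 36 = -36 + C² + C*(-20 - C))
√(-3205 + n(Q)) = √(-3205 + (-36 - 20*(-25))) = √(-3205 + (-36 + 500)) = √(-3205 + 464) = √(-2741) = I*√2741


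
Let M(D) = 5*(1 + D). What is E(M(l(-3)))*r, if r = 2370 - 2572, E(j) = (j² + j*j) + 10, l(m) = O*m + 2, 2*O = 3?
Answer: -24745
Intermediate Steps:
O = 3/2 (O = (½)*3 = 3/2 ≈ 1.5000)
l(m) = 2 + 3*m/2 (l(m) = 3*m/2 + 2 = 2 + 3*m/2)
M(D) = 5 + 5*D
E(j) = 10 + 2*j² (E(j) = (j² + j²) + 10 = 2*j² + 10 = 10 + 2*j²)
r = -202
E(M(l(-3)))*r = (10 + 2*(5 + 5*(2 + (3/2)*(-3)))²)*(-202) = (10 + 2*(5 + 5*(2 - 9/2))²)*(-202) = (10 + 2*(5 + 5*(-5/2))²)*(-202) = (10 + 2*(5 - 25/2)²)*(-202) = (10 + 2*(-15/2)²)*(-202) = (10 + 2*(225/4))*(-202) = (10 + 225/2)*(-202) = (245/2)*(-202) = -24745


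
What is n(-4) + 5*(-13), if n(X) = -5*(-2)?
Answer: -55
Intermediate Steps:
n(X) = 10
n(-4) + 5*(-13) = 10 + 5*(-13) = 10 - 65 = -55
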